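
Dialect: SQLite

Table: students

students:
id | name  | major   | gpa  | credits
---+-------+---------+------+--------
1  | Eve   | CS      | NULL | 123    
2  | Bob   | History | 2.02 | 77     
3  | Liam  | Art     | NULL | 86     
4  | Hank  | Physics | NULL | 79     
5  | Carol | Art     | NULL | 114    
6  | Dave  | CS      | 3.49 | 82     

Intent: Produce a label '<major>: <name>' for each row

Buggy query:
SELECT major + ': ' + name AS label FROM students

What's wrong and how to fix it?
Bug: SQLite uses || for string concatenation; + coerces text to numbers (yielding 0)

Fix: Use the || operator for string concatenation

Corrected query:
SELECT major || ': ' || name AS label FROM students

Result:
label        
-------------
CS: Eve      
History: Bob 
Art: Liam    
Physics: Hank
Art: Carol   
CS: Dave     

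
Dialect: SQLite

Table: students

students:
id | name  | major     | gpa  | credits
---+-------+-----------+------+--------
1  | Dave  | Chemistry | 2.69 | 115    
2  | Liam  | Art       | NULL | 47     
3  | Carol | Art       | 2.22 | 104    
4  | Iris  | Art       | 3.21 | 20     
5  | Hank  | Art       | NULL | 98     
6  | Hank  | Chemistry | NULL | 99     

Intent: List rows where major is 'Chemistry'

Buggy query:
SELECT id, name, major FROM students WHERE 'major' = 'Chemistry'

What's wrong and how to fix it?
Bug: Single quotes denote string literals in SQL; the column name is being compared as a constant string

Fix: Reference the column as major without single quotes

Corrected query:
SELECT id, name, major FROM students WHERE major = 'Chemistry'

Result:
id | name | major    
---+------+----------
1  | Dave | Chemistry
6  | Hank | Chemistry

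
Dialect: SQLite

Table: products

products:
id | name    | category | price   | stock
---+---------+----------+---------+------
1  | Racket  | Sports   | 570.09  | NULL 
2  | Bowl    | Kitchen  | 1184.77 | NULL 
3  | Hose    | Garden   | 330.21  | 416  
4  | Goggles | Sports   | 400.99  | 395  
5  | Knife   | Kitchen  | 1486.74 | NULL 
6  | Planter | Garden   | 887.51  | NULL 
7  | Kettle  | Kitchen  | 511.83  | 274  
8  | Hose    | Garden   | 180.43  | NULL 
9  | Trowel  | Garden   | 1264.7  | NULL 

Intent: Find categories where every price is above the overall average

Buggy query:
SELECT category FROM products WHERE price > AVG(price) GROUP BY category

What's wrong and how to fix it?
Bug: WHERE evaluates per row before aggregation, so AVG() is unavailable

Fix: Compute the overall average in a scalar subquery and compare each group's MIN against it in HAVING

Corrected query:
SELECT category FROM products GROUP BY category HAVING MIN(price) > (SELECT AVG(price) FROM products)

Result:
(no rows)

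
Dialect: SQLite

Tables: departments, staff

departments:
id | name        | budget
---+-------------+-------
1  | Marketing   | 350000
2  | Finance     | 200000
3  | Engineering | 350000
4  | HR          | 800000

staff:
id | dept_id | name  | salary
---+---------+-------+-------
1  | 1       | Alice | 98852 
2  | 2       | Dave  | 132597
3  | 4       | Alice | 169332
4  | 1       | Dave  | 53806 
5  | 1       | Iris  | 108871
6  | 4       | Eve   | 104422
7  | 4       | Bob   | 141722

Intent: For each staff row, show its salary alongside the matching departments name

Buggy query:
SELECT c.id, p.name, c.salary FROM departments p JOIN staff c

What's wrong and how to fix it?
Bug: Missing join condition: each staff row is matched to all departments rows instead of just its own

Fix: Specify the join condition linking the foreign key to the parent id

Corrected query:
SELECT c.id, p.name, c.salary FROM departments p JOIN staff c ON c.dept_id = p.id

Result:
id | name      | salary
---+-----------+-------
1  | Marketing | 98852 
2  | Finance   | 132597
3  | HR        | 169332
4  | Marketing | 53806 
5  | Marketing | 108871
6  | HR        | 104422
7  | HR        | 141722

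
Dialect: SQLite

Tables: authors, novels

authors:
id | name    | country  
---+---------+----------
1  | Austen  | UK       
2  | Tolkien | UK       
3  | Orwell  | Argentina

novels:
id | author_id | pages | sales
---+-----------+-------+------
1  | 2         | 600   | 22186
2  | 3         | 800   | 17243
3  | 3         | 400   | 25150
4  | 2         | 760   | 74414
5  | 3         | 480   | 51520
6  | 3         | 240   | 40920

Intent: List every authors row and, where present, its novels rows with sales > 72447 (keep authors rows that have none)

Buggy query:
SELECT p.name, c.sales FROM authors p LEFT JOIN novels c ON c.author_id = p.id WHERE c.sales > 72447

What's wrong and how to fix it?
Bug: Filtering c.sales in WHERE discards the NULL rows produced by LEFT JOIN, turning it into an inner join

Fix: Move the right-table condition into the ON clause so unmatched parents are kept

Corrected query:
SELECT p.name, c.sales FROM authors p LEFT JOIN novels c ON c.author_id = p.id AND c.sales > 72447

Result:
name    | sales
--------+------
Austen  | NULL 
Tolkien | 74414
Orwell  | NULL 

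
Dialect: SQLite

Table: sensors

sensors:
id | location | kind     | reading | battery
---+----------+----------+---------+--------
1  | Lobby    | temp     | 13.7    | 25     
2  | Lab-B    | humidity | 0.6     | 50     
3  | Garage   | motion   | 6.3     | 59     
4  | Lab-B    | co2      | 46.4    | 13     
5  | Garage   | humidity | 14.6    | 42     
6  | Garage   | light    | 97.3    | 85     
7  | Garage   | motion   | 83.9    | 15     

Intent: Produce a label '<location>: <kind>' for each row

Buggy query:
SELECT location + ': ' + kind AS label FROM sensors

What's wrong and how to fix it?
Bug: SQLite uses || for string concatenation; + coerces text to numbers (yielding 0)

Fix: Replace + with || to concatenate text

Corrected query:
SELECT location || ': ' || kind AS label FROM sensors

Result:
label           
----------------
Lobby: temp     
Lab-B: humidity 
Garage: motion  
Lab-B: co2      
Garage: humidity
Garage: light   
Garage: motion  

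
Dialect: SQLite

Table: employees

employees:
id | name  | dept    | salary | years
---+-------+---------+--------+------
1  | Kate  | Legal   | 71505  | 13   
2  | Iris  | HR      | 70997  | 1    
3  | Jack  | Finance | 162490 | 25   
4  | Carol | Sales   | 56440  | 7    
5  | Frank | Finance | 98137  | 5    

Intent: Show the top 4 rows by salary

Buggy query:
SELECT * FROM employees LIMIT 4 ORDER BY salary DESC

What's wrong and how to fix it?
Bug: LIMIT must come after ORDER BY

Fix: Sort with ORDER BY, then apply LIMIT

Corrected query:
SELECT * FROM employees ORDER BY salary DESC LIMIT 4

Result:
id | name  | dept    | salary | years
---+-------+---------+--------+------
3  | Jack  | Finance | 162490 | 25   
5  | Frank | Finance | 98137  | 5    
1  | Kate  | Legal   | 71505  | 13   
2  | Iris  | HR      | 70997  | 1    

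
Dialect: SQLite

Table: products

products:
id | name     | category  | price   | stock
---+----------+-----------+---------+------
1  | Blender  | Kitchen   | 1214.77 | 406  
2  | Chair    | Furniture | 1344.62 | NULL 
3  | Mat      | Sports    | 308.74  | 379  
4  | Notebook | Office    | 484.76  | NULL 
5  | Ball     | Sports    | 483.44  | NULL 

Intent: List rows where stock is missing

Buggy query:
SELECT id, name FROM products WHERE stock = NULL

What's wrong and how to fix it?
Bug: '= NULL' is always unknown in SQL three-valued logic, so no rows match

Fix: Use IS NULL to test for NULL

Corrected query:
SELECT id, name FROM products WHERE stock IS NULL

Result:
id | name    
---+---------
2  | Chair   
4  | Notebook
5  | Ball    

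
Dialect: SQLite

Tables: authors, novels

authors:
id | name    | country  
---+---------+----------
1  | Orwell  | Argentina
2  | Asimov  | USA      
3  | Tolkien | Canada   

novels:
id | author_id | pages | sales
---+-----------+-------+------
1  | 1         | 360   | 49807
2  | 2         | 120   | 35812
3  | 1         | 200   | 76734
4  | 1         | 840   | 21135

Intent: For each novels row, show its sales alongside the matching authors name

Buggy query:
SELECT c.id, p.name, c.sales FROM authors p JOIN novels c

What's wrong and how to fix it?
Bug: Missing join condition: each novels row is matched to all authors rows instead of just its own

Fix: Add ON c.author_id = p.id to the JOIN

Corrected query:
SELECT c.id, p.name, c.sales FROM authors p JOIN novels c ON c.author_id = p.id

Result:
id | name   | sales
---+--------+------
1  | Orwell | 49807
2  | Asimov | 35812
3  | Orwell | 76734
4  | Orwell | 21135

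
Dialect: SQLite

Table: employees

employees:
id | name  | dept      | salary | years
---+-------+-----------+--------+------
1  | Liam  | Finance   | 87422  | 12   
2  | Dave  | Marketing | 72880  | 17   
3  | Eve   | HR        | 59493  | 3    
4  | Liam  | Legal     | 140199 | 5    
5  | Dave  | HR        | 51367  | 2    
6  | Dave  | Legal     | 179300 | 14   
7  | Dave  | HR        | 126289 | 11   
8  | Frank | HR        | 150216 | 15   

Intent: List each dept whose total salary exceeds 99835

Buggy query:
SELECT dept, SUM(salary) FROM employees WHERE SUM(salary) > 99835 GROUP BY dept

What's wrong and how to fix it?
Bug: Aggregate functions cannot appear in a WHERE clause

Fix: Use HAVING (which filters groups after aggregation) instead of WHERE

Corrected query:
SELECT dept, SUM(salary) FROM employees GROUP BY dept HAVING SUM(salary) > 99835

Result:
dept  | SUM(salary)
------+------------
HR    | 387365     
Legal | 319499     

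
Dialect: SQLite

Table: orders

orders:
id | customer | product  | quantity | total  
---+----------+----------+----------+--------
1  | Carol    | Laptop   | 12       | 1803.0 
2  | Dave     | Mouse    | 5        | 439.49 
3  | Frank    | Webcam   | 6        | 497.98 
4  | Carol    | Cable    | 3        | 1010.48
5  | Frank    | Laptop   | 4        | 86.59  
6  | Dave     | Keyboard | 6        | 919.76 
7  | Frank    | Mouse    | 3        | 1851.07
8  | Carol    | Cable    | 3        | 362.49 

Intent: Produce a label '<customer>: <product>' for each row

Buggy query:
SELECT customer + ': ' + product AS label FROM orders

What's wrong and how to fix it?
Bug: SQLite uses || for string concatenation; + coerces text to numbers (yielding 0)

Fix: Use the || operator for string concatenation

Corrected query:
SELECT customer || ': ' || product AS label FROM orders

Result:
label         
--------------
Carol: Laptop 
Dave: Mouse   
Frank: Webcam 
Carol: Cable  
Frank: Laptop 
Dave: Keyboard
Frank: Mouse  
Carol: Cable  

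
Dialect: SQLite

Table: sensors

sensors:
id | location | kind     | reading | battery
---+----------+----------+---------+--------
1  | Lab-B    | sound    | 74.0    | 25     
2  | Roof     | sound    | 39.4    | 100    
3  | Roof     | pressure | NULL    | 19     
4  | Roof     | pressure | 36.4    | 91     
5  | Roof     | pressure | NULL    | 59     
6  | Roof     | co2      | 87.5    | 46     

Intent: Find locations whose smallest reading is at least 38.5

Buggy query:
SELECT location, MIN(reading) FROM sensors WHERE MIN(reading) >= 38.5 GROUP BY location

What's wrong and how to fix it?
Bug: Aggregates like MIN are computed per group after WHERE runs

Fix: Use HAVING for the per-group MIN condition

Corrected query:
SELECT location, MIN(reading) FROM sensors GROUP BY location HAVING MIN(reading) >= 38.5

Result:
location | MIN(reading)
---------+-------------
Lab-B    | 74          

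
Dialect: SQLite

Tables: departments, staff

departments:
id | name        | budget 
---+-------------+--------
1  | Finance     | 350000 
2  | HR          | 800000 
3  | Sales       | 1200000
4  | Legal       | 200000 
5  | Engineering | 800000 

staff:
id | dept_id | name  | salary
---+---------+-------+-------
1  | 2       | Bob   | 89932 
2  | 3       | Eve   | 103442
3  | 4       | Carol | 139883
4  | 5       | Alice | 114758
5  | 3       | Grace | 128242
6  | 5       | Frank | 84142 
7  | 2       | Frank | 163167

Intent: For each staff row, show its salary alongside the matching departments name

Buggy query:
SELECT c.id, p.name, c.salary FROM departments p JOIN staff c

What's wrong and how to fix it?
Bug: JOIN with no ON clause produces a cartesian product; every staff row pairs with every departments row

Fix: Specify the join condition linking the foreign key to the parent id

Corrected query:
SELECT c.id, p.name, c.salary FROM departments p JOIN staff c ON c.dept_id = p.id

Result:
id | name        | salary
---+-------------+-------
1  | HR          | 89932 
2  | Sales       | 103442
3  | Legal       | 139883
4  | Engineering | 114758
5  | Sales       | 128242
6  | Engineering | 84142 
7  | HR          | 163167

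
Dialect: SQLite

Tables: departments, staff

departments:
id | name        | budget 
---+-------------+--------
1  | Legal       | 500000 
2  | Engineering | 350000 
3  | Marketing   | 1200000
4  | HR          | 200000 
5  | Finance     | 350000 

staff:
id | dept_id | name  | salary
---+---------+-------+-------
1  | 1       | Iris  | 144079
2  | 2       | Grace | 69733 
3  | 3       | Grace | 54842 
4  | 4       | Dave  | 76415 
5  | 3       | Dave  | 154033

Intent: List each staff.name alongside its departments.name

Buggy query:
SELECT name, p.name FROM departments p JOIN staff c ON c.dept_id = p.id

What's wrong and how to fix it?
Bug: Both tables have a 'name' column; the unqualified reference is ambiguous

Fix: Prefix ambiguous columns with the table alias

Corrected query:
SELECT c.name, p.name FROM departments p JOIN staff c ON c.dept_id = p.id

Result:
name  | name       
------+------------
Iris  | Legal      
Grace | Engineering
Grace | Marketing  
Dave  | HR         
Dave  | Marketing  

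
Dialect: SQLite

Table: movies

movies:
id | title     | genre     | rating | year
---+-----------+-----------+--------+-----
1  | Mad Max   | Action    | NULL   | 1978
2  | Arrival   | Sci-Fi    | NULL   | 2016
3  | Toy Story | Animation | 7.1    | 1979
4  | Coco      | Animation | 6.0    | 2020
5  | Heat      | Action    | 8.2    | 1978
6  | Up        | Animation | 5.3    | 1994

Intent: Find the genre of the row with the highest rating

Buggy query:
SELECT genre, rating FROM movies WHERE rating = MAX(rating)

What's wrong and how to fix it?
Bug: WHERE is evaluated per row; an aggregate over the whole table isn't defined there

Fix: Use a subquery: WHERE rating = (SELECT MAX(rating) FROM movies)

Corrected query:
SELECT genre, rating FROM movies WHERE rating = (SELECT MAX(rating) FROM movies)

Result:
genre  | rating
-------+-------
Action | 8.2   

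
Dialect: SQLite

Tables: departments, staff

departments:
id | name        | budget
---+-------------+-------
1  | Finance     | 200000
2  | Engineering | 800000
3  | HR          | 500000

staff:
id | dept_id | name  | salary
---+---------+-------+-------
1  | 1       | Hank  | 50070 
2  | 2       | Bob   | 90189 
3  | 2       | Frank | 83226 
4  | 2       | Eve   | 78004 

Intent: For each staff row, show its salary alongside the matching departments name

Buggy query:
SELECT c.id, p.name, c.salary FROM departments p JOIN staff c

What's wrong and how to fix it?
Bug: JOIN with no ON clause produces a cartesian product; every staff row pairs with every departments row

Fix: Add ON c.dept_id = p.id to the JOIN

Corrected query:
SELECT c.id, p.name, c.salary FROM departments p JOIN staff c ON c.dept_id = p.id

Result:
id | name        | salary
---+-------------+-------
1  | Finance     | 50070 
2  | Engineering | 90189 
3  | Engineering | 83226 
4  | Engineering | 78004 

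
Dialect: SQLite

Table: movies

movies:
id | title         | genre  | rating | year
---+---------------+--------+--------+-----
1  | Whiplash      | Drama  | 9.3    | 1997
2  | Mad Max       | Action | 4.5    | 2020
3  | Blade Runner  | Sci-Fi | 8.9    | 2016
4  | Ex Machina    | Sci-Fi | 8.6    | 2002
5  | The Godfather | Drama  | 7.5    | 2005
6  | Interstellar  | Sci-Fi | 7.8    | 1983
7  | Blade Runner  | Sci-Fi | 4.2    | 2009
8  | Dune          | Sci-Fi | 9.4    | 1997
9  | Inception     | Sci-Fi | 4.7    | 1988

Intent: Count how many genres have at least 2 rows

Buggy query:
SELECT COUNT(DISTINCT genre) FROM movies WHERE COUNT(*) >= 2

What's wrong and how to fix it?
Bug: COUNT(*) cannot appear in WHERE; the per-group count doesn't exist yet

Fix: Group first with HAVING COUNT(*) >= 2, then COUNT the resulting groups

Corrected query:
SELECT COUNT(*) FROM (SELECT genre FROM movies GROUP BY genre HAVING COUNT(*) >= 2)

Result:
COUNT(*)
--------
2       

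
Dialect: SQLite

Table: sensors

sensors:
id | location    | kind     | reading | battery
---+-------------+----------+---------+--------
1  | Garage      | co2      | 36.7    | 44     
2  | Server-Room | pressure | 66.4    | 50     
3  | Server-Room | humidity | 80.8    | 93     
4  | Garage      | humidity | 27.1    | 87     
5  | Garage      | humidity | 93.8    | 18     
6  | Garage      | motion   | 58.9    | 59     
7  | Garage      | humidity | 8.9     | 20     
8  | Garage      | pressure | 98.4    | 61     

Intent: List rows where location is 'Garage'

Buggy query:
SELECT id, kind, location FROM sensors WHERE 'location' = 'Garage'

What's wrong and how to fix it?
Bug: 'location' in single quotes is a string literal, not the column; the comparison is literal-vs-literal and never true

Fix: Reference the column as location without single quotes

Corrected query:
SELECT id, kind, location FROM sensors WHERE location = 'Garage'

Result:
id | kind     | location
---+----------+---------
1  | co2      | Garage  
4  | humidity | Garage  
5  | humidity | Garage  
6  | motion   | Garage  
7  | humidity | Garage  
8  | pressure | Garage  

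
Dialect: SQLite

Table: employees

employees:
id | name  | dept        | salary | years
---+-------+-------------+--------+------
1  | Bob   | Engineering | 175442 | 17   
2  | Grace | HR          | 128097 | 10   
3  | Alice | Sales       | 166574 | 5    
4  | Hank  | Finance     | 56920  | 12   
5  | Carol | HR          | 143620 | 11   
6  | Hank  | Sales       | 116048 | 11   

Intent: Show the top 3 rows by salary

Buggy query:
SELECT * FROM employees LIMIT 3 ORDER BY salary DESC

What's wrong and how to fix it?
Bug: ORDER BY cannot follow LIMIT; LIMIT is the final clause

Fix: Swap the clauses: ORDER BY first, then LIMIT

Corrected query:
SELECT * FROM employees ORDER BY salary DESC LIMIT 3

Result:
id | name  | dept        | salary | years
---+-------+-------------+--------+------
1  | Bob   | Engineering | 175442 | 17   
3  | Alice | Sales       | 166574 | 5    
5  | Carol | HR          | 143620 | 11   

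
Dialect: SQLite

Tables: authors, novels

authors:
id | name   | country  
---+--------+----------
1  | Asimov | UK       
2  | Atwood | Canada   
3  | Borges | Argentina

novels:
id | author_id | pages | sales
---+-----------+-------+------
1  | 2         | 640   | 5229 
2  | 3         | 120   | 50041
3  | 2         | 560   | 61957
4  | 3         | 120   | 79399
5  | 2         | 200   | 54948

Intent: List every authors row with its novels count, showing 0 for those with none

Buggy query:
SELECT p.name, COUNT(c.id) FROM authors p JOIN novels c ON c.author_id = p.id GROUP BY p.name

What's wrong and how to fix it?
Bug: INNER JOIN drops authors rows that have no matching novels rows

Fix: Switch to LEFT JOIN to retain unmatched parent rows

Corrected query:
SELECT p.name, COUNT(c.id) FROM authors p LEFT JOIN novels c ON c.author_id = p.id GROUP BY p.name

Result:
name   | COUNT(c.id)
-------+------------
Asimov | 0          
Atwood | 3          
Borges | 2          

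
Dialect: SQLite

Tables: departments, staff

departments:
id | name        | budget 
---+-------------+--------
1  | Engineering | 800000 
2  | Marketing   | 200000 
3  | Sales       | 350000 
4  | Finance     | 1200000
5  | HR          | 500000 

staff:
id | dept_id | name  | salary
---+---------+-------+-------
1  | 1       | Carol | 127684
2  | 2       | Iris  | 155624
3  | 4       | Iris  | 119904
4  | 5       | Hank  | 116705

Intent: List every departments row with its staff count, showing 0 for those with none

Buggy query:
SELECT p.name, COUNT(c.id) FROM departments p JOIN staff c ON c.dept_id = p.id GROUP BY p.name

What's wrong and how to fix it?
Bug: INNER JOIN drops departments rows that have no matching staff rows

Fix: Switch to LEFT JOIN to retain unmatched parent rows

Corrected query:
SELECT p.name, COUNT(c.id) FROM departments p LEFT JOIN staff c ON c.dept_id = p.id GROUP BY p.name

Result:
name        | COUNT(c.id)
------------+------------
Engineering | 1          
Finance     | 1          
HR          | 1          
Marketing   | 1          
Sales       | 0          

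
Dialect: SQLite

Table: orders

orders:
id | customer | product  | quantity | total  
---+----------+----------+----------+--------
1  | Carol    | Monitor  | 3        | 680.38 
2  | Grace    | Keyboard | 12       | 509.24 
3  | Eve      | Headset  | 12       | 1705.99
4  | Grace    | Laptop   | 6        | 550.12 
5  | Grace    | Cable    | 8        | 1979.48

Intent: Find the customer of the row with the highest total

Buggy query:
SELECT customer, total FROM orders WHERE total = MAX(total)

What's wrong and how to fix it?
Bug: WHERE is evaluated per row; an aggregate over the whole table isn't defined there

Fix: Wrap MAX in a scalar subquery so WHERE compares against a single value

Corrected query:
SELECT customer, total FROM orders WHERE total = (SELECT MAX(total) FROM orders)

Result:
customer | total  
---------+--------
Grace    | 1979.48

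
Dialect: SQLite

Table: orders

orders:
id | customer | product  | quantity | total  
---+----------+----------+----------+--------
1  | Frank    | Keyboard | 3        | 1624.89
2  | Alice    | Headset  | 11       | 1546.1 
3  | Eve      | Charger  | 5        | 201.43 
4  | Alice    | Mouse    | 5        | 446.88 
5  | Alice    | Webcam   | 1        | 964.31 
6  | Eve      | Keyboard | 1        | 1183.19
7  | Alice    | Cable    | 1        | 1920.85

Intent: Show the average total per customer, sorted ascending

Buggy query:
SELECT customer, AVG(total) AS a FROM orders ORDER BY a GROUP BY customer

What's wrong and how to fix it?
Bug: ORDER BY appears before GROUP BY; SQL clause order requires GROUP BY first

Fix: Move ORDER BY to the end, after GROUP BY

Corrected query:
SELECT customer, AVG(total) AS a FROM orders GROUP BY customer ORDER BY a

Result:
customer | a       
---------+---------
Eve      | 692.31  
Alice    | 1219.535
Frank    | 1624.89 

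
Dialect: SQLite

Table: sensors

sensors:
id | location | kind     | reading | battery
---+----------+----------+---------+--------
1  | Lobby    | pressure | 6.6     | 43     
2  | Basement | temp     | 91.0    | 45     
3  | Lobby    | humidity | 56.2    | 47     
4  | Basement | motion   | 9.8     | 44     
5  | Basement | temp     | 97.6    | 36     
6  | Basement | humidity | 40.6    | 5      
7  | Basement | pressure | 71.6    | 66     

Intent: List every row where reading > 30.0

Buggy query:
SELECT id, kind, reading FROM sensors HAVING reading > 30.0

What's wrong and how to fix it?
Bug: This is a non-aggregate query (no GROUP BY, no aggregates), so in SQLite the HAVING clause is invalid here; a row-level condition belongs in WHERE

Fix: Use WHERE for row-level filtering

Corrected query:
SELECT id, kind, reading FROM sensors WHERE reading > 30.0

Result:
id | kind     | reading
---+----------+--------
2  | temp     | 91     
3  | humidity | 56.2   
5  | temp     | 97.6   
6  | humidity | 40.6   
7  | pressure | 71.6   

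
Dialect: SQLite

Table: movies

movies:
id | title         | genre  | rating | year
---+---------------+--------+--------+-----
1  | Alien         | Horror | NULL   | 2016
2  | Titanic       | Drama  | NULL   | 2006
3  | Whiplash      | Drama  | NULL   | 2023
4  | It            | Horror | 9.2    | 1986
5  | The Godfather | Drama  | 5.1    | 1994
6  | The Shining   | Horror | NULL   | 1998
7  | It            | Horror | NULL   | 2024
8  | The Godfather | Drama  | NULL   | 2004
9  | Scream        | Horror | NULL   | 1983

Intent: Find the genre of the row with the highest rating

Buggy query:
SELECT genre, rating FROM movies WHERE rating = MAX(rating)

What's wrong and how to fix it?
Bug: MAX(rating) is an aggregate and cannot be used directly in WHERE

Fix: Wrap MAX in a scalar subquery so WHERE compares against a single value

Corrected query:
SELECT genre, rating FROM movies WHERE rating = (SELECT MAX(rating) FROM movies)

Result:
genre  | rating
-------+-------
Horror | 9.2   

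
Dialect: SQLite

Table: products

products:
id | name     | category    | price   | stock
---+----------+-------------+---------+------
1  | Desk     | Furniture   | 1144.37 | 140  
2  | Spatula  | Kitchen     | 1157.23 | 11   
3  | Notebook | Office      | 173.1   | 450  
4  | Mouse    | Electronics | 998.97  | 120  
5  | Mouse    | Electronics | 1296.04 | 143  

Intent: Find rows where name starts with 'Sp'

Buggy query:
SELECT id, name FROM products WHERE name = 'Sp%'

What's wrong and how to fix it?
Bug: Wildcards only work with LIKE; '=' treats '%' as a literal character

Fix: Use LIKE for wildcard pattern matching

Corrected query:
SELECT id, name FROM products WHERE name LIKE 'Sp%'

Result:
id | name   
---+--------
2  | Spatula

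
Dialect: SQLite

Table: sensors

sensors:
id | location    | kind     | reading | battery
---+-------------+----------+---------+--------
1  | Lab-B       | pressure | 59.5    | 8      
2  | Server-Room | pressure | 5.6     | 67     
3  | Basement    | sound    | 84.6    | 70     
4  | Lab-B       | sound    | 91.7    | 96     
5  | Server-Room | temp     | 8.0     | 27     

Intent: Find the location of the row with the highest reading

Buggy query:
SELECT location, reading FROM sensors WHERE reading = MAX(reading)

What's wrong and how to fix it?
Bug: MAX(reading) is an aggregate and cannot be used directly in WHERE

Fix: Wrap MAX in a scalar subquery so WHERE compares against a single value

Corrected query:
SELECT location, reading FROM sensors WHERE reading = (SELECT MAX(reading) FROM sensors)

Result:
location | reading
---------+--------
Lab-B    | 91.7   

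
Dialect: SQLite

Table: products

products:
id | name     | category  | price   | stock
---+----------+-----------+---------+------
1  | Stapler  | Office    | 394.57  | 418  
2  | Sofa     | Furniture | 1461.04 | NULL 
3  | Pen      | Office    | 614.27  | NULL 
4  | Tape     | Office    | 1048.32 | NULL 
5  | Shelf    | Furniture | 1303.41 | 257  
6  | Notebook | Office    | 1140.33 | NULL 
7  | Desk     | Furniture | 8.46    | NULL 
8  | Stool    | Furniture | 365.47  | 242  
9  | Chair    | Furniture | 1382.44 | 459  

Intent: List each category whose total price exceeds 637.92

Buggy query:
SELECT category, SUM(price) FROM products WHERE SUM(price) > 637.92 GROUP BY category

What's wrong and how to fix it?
Bug: SUM(price) is an aggregate, but WHERE filters rows before aggregation

Fix: Move the aggregate condition to a HAVING clause

Corrected query:
SELECT category, SUM(price) FROM products GROUP BY category HAVING SUM(price) > 637.92

Result:
category  | SUM(price)
----------+-----------
Furniture | 4520.82   
Office    | 3197.49   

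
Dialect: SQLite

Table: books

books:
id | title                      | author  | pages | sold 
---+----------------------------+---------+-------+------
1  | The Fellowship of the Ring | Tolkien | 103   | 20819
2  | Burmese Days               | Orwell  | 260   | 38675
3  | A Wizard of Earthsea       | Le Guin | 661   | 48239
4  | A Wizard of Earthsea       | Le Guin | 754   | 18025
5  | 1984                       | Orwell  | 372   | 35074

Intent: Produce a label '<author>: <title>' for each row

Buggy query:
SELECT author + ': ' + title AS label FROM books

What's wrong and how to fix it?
Bug: '+' is numeric addition; on text columns SQLite converts them to 0 instead of concatenating

Fix: Use the || operator for string concatenation

Corrected query:
SELECT author || ': ' || title AS label FROM books

Result:
label                              
-----------------------------------
Tolkien: The Fellowship of the Ring
Orwell: Burmese Days               
Le Guin: A Wizard of Earthsea      
Le Guin: A Wizard of Earthsea      
Orwell: 1984                       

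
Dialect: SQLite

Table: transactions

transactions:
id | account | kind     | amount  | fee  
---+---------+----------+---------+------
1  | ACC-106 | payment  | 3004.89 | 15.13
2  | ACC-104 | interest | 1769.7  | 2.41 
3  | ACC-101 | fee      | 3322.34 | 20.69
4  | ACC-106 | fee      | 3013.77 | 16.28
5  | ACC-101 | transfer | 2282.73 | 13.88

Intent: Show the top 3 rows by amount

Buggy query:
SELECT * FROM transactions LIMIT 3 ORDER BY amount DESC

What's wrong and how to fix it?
Bug: LIMIT must come after ORDER BY

Fix: Sort with ORDER BY, then apply LIMIT

Corrected query:
SELECT * FROM transactions ORDER BY amount DESC LIMIT 3

Result:
id | account | kind    | amount  | fee  
---+---------+---------+---------+------
3  | ACC-101 | fee     | 3322.34 | 20.69
4  | ACC-106 | fee     | 3013.77 | 16.28
1  | ACC-106 | payment | 3004.89 | 15.13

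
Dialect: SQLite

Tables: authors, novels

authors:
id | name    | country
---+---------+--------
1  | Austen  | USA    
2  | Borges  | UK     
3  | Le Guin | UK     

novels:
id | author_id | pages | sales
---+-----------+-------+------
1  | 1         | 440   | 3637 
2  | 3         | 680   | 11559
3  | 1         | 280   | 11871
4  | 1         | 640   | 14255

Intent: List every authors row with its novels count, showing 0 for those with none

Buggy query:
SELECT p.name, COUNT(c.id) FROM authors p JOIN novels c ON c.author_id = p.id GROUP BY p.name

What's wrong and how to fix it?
Bug: An inner join excludes parents with zero children

Fix: Use LEFT JOIN so parents without children still appear (COUNT(c.id) gives 0)

Corrected query:
SELECT p.name, COUNT(c.id) FROM authors p LEFT JOIN novels c ON c.author_id = p.id GROUP BY p.name

Result:
name    | COUNT(c.id)
--------+------------
Austen  | 3          
Borges  | 0          
Le Guin | 1          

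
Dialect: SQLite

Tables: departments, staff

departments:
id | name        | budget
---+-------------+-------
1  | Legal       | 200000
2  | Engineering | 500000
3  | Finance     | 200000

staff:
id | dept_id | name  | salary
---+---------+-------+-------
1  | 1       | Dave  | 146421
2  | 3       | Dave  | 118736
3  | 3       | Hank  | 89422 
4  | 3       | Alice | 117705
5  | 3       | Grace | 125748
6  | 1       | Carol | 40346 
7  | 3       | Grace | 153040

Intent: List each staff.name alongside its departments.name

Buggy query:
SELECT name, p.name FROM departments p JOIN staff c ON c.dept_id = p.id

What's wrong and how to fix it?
Bug: 'name' exists in both joined tables, so the database can't tell which one is meant

Fix: Prefix ambiguous columns with the table alias

Corrected query:
SELECT c.name, p.name FROM departments p JOIN staff c ON c.dept_id = p.id

Result:
name  | name   
------+--------
Dave  | Legal  
Dave  | Finance
Hank  | Finance
Alice | Finance
Grace | Finance
Carol | Legal  
Grace | Finance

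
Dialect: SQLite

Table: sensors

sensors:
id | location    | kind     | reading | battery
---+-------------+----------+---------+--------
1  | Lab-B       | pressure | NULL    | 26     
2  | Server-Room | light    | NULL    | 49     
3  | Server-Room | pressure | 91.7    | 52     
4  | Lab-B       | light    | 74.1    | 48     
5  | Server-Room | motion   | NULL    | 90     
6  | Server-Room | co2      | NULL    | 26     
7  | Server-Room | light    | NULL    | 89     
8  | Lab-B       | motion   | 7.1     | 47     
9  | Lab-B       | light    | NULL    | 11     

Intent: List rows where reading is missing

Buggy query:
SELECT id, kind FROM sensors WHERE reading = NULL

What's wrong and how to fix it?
Bug: '= NULL' is always unknown in SQL three-valued logic, so no rows match

Fix: Use IS NULL to test for NULL

Corrected query:
SELECT id, kind FROM sensors WHERE reading IS NULL

Result:
id | kind    
---+---------
1  | pressure
2  | light   
5  | motion  
6  | co2     
7  | light   
9  | light   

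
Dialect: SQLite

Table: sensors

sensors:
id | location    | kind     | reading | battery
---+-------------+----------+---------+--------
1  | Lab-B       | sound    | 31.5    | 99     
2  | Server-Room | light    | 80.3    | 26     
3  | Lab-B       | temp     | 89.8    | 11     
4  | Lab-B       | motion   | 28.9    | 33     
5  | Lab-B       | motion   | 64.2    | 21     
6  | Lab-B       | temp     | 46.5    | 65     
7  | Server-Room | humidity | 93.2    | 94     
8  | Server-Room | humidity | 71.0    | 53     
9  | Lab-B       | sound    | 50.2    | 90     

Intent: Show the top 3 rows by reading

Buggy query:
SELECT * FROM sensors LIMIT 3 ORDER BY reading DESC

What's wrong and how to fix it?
Bug: ORDER BY cannot follow LIMIT; LIMIT is the final clause

Fix: Sort with ORDER BY, then apply LIMIT

Corrected query:
SELECT * FROM sensors ORDER BY reading DESC LIMIT 3

Result:
id | location    | kind     | reading | battery
---+-------------+----------+---------+--------
7  | Server-Room | humidity | 93.2    | 94     
3  | Lab-B       | temp     | 89.8    | 11     
2  | Server-Room | light    | 80.3    | 26     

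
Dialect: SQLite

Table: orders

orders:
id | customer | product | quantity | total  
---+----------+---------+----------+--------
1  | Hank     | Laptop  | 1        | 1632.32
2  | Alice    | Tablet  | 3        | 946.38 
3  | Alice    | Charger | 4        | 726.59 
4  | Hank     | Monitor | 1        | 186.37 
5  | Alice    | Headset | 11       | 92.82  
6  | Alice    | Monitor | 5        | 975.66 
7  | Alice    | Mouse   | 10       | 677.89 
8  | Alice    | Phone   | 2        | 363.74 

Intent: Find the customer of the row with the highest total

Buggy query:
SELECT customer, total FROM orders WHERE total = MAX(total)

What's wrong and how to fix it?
Bug: WHERE is evaluated per row; an aggregate over the whole table isn't defined there

Fix: Wrap MAX in a scalar subquery so WHERE compares against a single value

Corrected query:
SELECT customer, total FROM orders WHERE total = (SELECT MAX(total) FROM orders)

Result:
customer | total  
---------+--------
Hank     | 1632.32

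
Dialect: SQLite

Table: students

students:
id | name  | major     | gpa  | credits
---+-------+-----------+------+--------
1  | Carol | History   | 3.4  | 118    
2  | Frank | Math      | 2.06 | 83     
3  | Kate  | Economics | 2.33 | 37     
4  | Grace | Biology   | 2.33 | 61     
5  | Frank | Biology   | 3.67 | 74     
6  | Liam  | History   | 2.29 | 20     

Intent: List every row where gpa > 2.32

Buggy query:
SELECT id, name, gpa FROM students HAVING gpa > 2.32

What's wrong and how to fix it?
Bug: HAVING filters the output of aggregation, but this query has no GROUP BY and no aggregate functions, so SQLite rejects it (HAVING clause on a non-aggregate query); the condition here is per row

Fix: Replace HAVING with WHERE since the condition applies to individual rows

Corrected query:
SELECT id, name, gpa FROM students WHERE gpa > 2.32

Result:
id | name  | gpa 
---+-------+-----
1  | Carol | 3.4 
3  | Kate  | 2.33
4  | Grace | 2.33
5  | Frank | 3.67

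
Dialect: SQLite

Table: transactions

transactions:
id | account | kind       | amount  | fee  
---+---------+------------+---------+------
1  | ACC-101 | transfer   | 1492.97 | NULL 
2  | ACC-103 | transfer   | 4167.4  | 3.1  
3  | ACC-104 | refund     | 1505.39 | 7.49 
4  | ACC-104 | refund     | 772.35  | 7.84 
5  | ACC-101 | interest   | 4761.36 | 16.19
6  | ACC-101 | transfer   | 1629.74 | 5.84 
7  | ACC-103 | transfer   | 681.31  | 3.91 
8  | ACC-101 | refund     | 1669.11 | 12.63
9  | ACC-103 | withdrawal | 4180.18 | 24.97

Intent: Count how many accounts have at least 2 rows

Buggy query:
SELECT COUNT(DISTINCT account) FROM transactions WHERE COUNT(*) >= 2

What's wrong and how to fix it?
Bug: WHERE filters individual rows, not groups, so a group-level COUNT is invalid there

Fix: Use a subquery that GROUPs and filters with HAVING, then count its rows

Corrected query:
SELECT COUNT(*) FROM (SELECT account FROM transactions GROUP BY account HAVING COUNT(*) >= 2)

Result:
COUNT(*)
--------
3       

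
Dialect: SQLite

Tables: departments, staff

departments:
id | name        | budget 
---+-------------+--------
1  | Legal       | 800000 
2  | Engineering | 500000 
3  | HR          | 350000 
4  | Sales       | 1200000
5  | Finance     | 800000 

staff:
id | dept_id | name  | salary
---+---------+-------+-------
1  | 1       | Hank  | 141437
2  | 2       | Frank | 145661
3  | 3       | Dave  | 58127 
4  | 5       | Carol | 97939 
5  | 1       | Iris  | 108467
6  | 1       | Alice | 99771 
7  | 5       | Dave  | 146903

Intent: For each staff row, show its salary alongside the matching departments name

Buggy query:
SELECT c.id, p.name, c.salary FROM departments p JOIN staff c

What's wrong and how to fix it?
Bug: Missing join condition: each staff row is matched to all departments rows instead of just its own

Fix: Specify the join condition linking the foreign key to the parent id

Corrected query:
SELECT c.id, p.name, c.salary FROM departments p JOIN staff c ON c.dept_id = p.id

Result:
id | name        | salary
---+-------------+-------
1  | Legal       | 141437
2  | Engineering | 145661
3  | HR          | 58127 
4  | Finance     | 97939 
5  | Legal       | 108467
6  | Legal       | 99771 
7  | Finance     | 146903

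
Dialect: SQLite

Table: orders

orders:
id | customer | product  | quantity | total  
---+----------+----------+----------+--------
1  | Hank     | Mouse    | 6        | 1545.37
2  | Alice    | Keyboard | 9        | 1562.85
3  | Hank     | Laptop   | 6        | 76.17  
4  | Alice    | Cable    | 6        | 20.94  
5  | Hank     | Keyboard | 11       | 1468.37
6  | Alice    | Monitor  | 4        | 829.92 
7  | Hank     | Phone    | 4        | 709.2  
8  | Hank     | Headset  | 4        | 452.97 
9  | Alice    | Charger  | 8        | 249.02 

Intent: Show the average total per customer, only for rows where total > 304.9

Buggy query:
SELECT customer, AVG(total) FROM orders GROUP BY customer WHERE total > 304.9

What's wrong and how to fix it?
Bug: WHERE cannot follow GROUP BY

Fix: Place WHERE between FROM and GROUP BY

Corrected query:
SELECT customer, AVG(total) FROM orders WHERE total > 304.9 GROUP BY customer

Result:
customer | AVG(total)
---------+-----------
Alice    | 1196.385  
Hank     | 1043.9775 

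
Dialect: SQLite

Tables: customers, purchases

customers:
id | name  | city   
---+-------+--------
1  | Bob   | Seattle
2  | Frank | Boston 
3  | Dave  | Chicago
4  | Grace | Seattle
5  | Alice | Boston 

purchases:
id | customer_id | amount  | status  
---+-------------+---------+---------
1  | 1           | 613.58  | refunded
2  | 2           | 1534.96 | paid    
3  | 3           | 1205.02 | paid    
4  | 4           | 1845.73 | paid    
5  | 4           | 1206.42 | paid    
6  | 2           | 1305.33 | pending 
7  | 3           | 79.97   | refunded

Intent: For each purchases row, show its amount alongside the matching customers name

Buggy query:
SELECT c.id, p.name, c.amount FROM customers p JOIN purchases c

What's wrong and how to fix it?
Bug: JOIN with no ON clause produces a cartesian product; every purchases row pairs with every customers row

Fix: Specify the join condition linking the foreign key to the parent id

Corrected query:
SELECT c.id, p.name, c.amount FROM customers p JOIN purchases c ON c.customer_id = p.id

Result:
id | name  | amount 
---+-------+--------
1  | Bob   | 613.58 
2  | Frank | 1534.96
3  | Dave  | 1205.02
4  | Grace | 1845.73
5  | Grace | 1206.42
6  | Frank | 1305.33
7  | Dave  | 79.97  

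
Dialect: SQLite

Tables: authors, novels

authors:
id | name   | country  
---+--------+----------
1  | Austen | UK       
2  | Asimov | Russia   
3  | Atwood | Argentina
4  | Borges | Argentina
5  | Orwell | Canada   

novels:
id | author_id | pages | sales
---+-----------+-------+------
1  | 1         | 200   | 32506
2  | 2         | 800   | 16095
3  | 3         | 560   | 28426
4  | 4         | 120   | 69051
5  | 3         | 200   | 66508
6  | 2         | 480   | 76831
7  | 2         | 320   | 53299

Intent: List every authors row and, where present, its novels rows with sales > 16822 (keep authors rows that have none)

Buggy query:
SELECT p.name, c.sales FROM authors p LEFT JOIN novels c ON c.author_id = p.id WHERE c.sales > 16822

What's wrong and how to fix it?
Bug: A WHERE condition on the right-hand table after LEFT JOIN drops unmatched parents

Fix: Move the right-table condition into the ON clause so unmatched parents are kept

Corrected query:
SELECT p.name, c.sales FROM authors p LEFT JOIN novels c ON c.author_id = p.id AND c.sales > 16822

Result:
name   | sales
-------+------
Austen | 32506
Asimov | 53299
Asimov | 76831
Atwood | 28426
Atwood | 66508
Borges | 69051
Orwell | NULL 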